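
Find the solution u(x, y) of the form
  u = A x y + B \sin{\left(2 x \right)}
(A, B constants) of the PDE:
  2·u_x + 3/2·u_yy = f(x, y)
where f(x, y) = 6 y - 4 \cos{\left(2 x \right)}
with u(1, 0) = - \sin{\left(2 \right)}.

Answer: u(x, y) = 3 x y - \sin{\left(2 x \right)}

Derivation:
Substitute the ansatz u = A x y + B \sin{\left(2 x \right)} into the left-hand side.
Derivatives of the ansatz:
  u_x = A y + 2 B \cos{\left(2 x \right)}
  u_yy = 0
Term by term:
  2·u_x = 2 A y + 4 B \cos{\left(2 x \right)}
  3/2·u_yy = 0
So the left-hand side equals
  2 A y + 4 B \cos{\left(2 x \right)}
This must equal f(x, y) = 6 y - 4 \cos{\left(2 x \right)} identically.
Matching coefficients of the independent functions:
  [y]:  2 A = 6
  [\cos{\left(2 x \right)}]:  4 B = -4
Solving: A = 3, B = -1.
Check against the point condition:
  u(1, 0) = - \sin{\left(2 \right)}  ⟹  B \sin{\left(2 \right)} = - \sin{\left(2 \right)}  ✓
Hence u(x, y) = 3 x y - \sin{\left(2 x \right)}.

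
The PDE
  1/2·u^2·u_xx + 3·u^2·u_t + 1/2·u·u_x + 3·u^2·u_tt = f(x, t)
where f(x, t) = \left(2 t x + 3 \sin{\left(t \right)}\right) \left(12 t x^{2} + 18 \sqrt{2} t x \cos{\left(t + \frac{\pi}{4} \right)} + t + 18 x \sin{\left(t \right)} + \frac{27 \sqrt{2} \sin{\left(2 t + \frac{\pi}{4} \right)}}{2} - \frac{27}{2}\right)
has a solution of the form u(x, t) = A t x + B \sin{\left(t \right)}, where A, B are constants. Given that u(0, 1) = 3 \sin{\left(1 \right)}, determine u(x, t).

Substitute the ansatz u = A t x + B \sin{\left(t \right)} into the left-hand side.
Derivatives of the ansatz:
  u_xx = 0
  u_t = A x + B \cos{\left(t \right)}
  u_x = A t
  u_tt = - B \sin{\left(t \right)}
Term by term:
  1/2·u^2·u_xx = 0
  3·u^2·u_t = 3 A^{3} t^{2} x^{3} + 3 A^{2} B t^{2} x^{2} \cos{\left(t \right)} + 6 A^{2} B t x^{2} \sin{\left(t \right)} + 6 A B^{2} t x \sin{\left(t \right)} \cos{\left(t \right)} + 3 A B^{2} x \sin^{2}{\left(t \right)} + 3 B^{3} \sin^{2}{\left(t \right)} \cos{\left(t \right)}
  1/2·u·u_x = \frac{A^{2} t^{2} x}{2} + \frac{A B t \sin{\left(t \right)}}{2}
  3·u^2·u_tt = - 3 A^{2} B t^{2} x^{2} \sin{\left(t \right)} - 6 A B^{2} t x \sin^{2}{\left(t \right)} - 3 B^{3} \sin^{3}{\left(t \right)}
So the left-hand side equals
  3 A^{3} t^{2} x^{3} - 3 A^{2} B t^{2} x^{2} \sin{\left(t \right)} + 3 A^{2} B t^{2} x^{2} \cos{\left(t \right)} + 6 A^{2} B t x^{2} \sin{\left(t \right)} + \frac{A^{2} t^{2} x}{2} - 6 A B^{2} t x \sin^{2}{\left(t \right)} + 6 A B^{2} t x \sin{\left(t \right)} \cos{\left(t \right)} + 3 A B^{2} x \sin^{2}{\left(t \right)} + \frac{A B t \sin{\left(t \right)}}{2} - 3 B^{3} \sin^{3}{\left(t \right)} + 3 B^{3} \sin^{2}{\left(t \right)} \cos{\left(t \right)}
This must equal f(x, t) identically; expanded, f = 24 t^{2} x^{3} - 36 t^{2} x^{2} \sin{\left(t \right)} + 36 t^{2} x^{2} \cos{\left(t \right)} + 2 t^{2} x + 72 t x^{2} \sin{\left(t \right)} - 108 t x \sin^{2}{\left(t \right)} + 108 t x \sin{\left(t \right)} \cos{\left(t \right)} + 3 t \sin{\left(t \right)} + 54 x \sin^{2}{\left(t \right)} - 81 \sin^{3}{\left(t \right)} + 81 \sin^{2}{\left(t \right)} \cos{\left(t \right)}.
Matching coefficients of the independent functions:
  [t \sin{\left(t \right)}]:  \frac{A B}{2} = 3
  [t^{2} x]:  \frac{A^{2}}{2} = 2
  [t^{2} x^{3}]:  3 A^{3} = 24
  [x \sin^{2}{\left(t \right)}]:  3 A B^{2} = 54
  [\sin^{2}{\left(t \right)} \cos{\left(t \right)}]:  3 B^{3} = 81
  [t x \sin^{2}{\left(t \right)}]:  - 6 A B^{2} = -108
  [t x^{2} \sin{\left(t \right)}]:  6 A^{2} B = 72
  [t^{2} x^{2} \sin{\left(t \right)}]:  - 3 A^{2} B = -36
  [t^{2} x^{2} \cos{\left(t \right)}]:  3 A^{2} B = 36
  [t x \sin{\left(t \right)} \cos{\left(t \right)}]:  6 A B^{2} = 108
  [\sin^{3}{\left(t \right)}]:  - 3 B^{3} = -81
Solving: A = 2, B = 3.
Check against the point condition:
  u(0, 1) = 3 \sin{\left(1 \right)}  ⟹  B \sin{\left(1 \right)} = 3 \sin{\left(1 \right)}  ✓
Hence u(x, t) = 2 t x + 3 \sin{\left(t \right)}.

Answer: u(x, t) = 2 t x + 3 \sin{\left(t \right)}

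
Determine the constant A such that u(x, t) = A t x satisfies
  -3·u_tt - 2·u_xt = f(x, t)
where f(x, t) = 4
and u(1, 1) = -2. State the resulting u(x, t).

Substitute the ansatz u = A t x into the left-hand side.
Derivatives of the ansatz:
  u_tt = 0
  u_xt = A
Term by term:
  -3·u_tt = 0
  -2·u_xt = - 2 A
So the left-hand side equals
  - 2 A
This must equal f(x, t) = 4 identically.
Matching coefficients of the independent functions:
  [constant term]:  - 2 A = 4
Solving: A = -2.
Check against the point condition:
  u(1, 1) = -2  ⟹  A = -2  ✓
Hence u(x, t) = - 2 t x.

Answer: u(x, t) = - 2 t x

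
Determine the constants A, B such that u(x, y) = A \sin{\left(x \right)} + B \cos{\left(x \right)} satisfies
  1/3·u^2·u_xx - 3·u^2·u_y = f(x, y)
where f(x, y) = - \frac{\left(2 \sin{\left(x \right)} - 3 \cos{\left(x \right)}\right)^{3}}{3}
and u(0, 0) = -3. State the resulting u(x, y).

Answer: u(x, y) = 2 \sin{\left(x \right)} - 3 \cos{\left(x \right)}

Derivation:
Substitute the ansatz u = A \sin{\left(x \right)} + B \cos{\left(x \right)} into the left-hand side.
Derivatives of the ansatz:
  u_xx = - A \sin{\left(x \right)} - B \cos{\left(x \right)}
  u_y = 0
Term by term:
  1/3·u^2·u_xx = - \frac{A^{3} \sin^{3}{\left(x \right)}}{3} - A^{2} B \sin^{2}{\left(x \right)} \cos{\left(x \right)} - A B^{2} \sin{\left(x \right)} \cos^{2}{\left(x \right)} - \frac{B^{3} \cos^{3}{\left(x \right)}}{3}
  -3·u^2·u_y = 0
So the left-hand side equals
  - \frac{A^{3} \sin^{3}{\left(x \right)}}{3} - A^{2} B \sin^{2}{\left(x \right)} \cos{\left(x \right)} - A B^{2} \sin{\left(x \right)} \cos^{2}{\left(x \right)} - \frac{B^{3} \cos^{3}{\left(x \right)}}{3}
This must equal f(x, y) identically; expanded, f = - \frac{8 \sin^{3}{\left(x \right)}}{3} + 12 \sin^{2}{\left(x \right)} \cos{\left(x \right)} - 18 \sin{\left(x \right)} \cos^{2}{\left(x \right)} + 9 \cos^{3}{\left(x \right)}.
Matching coefficients of the independent functions:
  [\sin{\left(x \right)} \cos^{2}{\left(x \right)}]:  - A B^{2} = -18
  [\sin^{2}{\left(x \right)} \cos{\left(x \right)}]:  - A^{2} B = 12
  [\sin^{3}{\left(x \right)}]:  - \frac{A^{3}}{3} = - \frac{8}{3}
  [\cos^{3}{\left(x \right)}]:  - \frac{B^{3}}{3} = 9
Solving: A = 2, B = -3.
Check against the point condition:
  u(0, 0) = -3  ⟹  B = -3  ✓
Hence u(x, y) = 2 \sin{\left(x \right)} - 3 \cos{\left(x \right)}.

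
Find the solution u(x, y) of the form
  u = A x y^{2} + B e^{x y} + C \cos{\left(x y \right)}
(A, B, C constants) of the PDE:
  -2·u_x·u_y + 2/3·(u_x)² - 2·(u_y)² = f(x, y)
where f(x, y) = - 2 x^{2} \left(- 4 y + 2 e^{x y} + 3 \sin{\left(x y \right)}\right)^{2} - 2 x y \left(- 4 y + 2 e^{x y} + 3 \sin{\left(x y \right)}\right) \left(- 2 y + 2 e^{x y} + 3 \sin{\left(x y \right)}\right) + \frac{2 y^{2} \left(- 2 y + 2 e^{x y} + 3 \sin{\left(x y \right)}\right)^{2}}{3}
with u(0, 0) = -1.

Substitute the ansatz u = A x y^{2} + B e^{x y} + C \cos{\left(x y \right)} into the left-hand side.
Derivatives of the ansatz:
  u_x = A y^{2} + B y e^{x y} - C y \sin{\left(x y \right)}
  u_y = 2 A x y + B x e^{x y} - C x \sin{\left(x y \right)}
Term by term:
  -2·u_x·u_y = - 4 A^{2} x y^{3} - 6 A B x y^{2} e^{x y} + 6 A C x y^{2} \sin{\left(x y \right)} - 2 B^{2} x y e^{2 x y} + 4 B C x y e^{x y} \sin{\left(x y \right)} - 2 C^{2} x y \sin^{2}{\left(x y \right)}
  2/3·(u_x)² = \frac{2 A^{2} y^{4}}{3} + \frac{4 A B y^{3} e^{x y}}{3} - \frac{4 A C y^{3} \sin{\left(x y \right)}}{3} + \frac{2 B^{2} y^{2} e^{2 x y}}{3} - \frac{4 B C y^{2} e^{x y} \sin{\left(x y \right)}}{3} + \frac{2 C^{2} y^{2} \sin^{2}{\left(x y \right)}}{3}
  -2·(u_y)² = - 8 A^{2} x^{2} y^{2} - 8 A B x^{2} y e^{x y} + 8 A C x^{2} y \sin{\left(x y \right)} - 2 B^{2} x^{2} e^{2 x y} + 4 B C x^{2} e^{x y} \sin{\left(x y \right)} - 2 C^{2} x^{2} \sin^{2}{\left(x y \right)}
So the left-hand side equals
  - 8 A^{2} x^{2} y^{2} - 4 A^{2} x y^{3} + \frac{2 A^{2} y^{4}}{3} - 8 A B x^{2} y e^{x y} - 6 A B x y^{2} e^{x y} + \frac{4 A B y^{3} e^{x y}}{3} + 8 A C x^{2} y \sin{\left(x y \right)} + 6 A C x y^{2} \sin{\left(x y \right)} - \frac{4 A C y^{3} \sin{\left(x y \right)}}{3} - 2 B^{2} x^{2} e^{2 x y} - 2 B^{2} x y e^{2 x y} + \frac{2 B^{2} y^{2} e^{2 x y}}{3} + 4 B C x^{2} e^{x y} \sin{\left(x y \right)} + 4 B C x y e^{x y} \sin{\left(x y \right)} - \frac{4 B C y^{2} e^{x y} \sin{\left(x y \right)}}{3} - 2 C^{2} x^{2} \sin^{2}{\left(x y \right)} - 2 C^{2} x y \sin^{2}{\left(x y \right)} + \frac{2 C^{2} y^{2} \sin^{2}{\left(x y \right)}}{3}
This must equal f(x, y) identically; expanded, f = - 32 x^{2} y^{2} + 32 x^{2} y e^{x y} + 48 x^{2} y \sin{\left(x y \right)} - 8 x^{2} e^{2 x y} - 24 x^{2} e^{x y} \sin{\left(x y \right)} - 18 x^{2} \sin^{2}{\left(x y \right)} - 16 x y^{3} + 24 x y^{2} e^{x y} + 36 x y^{2} \sin{\left(x y \right)} - 8 x y e^{2 x y} - 24 x y e^{x y} \sin{\left(x y \right)} - 18 x y \sin^{2}{\left(x y \right)} + \frac{8 y^{4}}{3} - \frac{16 y^{3} e^{x y}}{3} - 8 y^{3} \sin{\left(x y \right)} + \frac{8 y^{2} e^{2 x y}}{3} + 8 y^{2} e^{x y} \sin{\left(x y \right)} + 6 y^{2} \sin^{2}{\left(x y \right)}.
Matching coefficients of the independent functions:
(each divided by its leading coefficient; functions giving the same equation are listed together)
  [y^{4}, x y^{3}, x^{2} y^{2}]:  A^{2} - 4 = 0
  [x^{2} e^{2 x y}, y^{2} e^{2 x y}, x y e^{2 x y}]:  B^{2} - 4 = 0
  [x^{2} \sin^{2}{\left(x y \right)}, y^{2} \sin^{2}{\left(x y \right)}, x y \sin^{2}{\left(x y \right)}]:  C^{2} - 9 = 0
  [y^{3} e^{x y}, x y^{2} e^{x y}, x^{2} y e^{x y}]:  A B + 4 = 0
  [y^{3} \sin{\left(x y \right)}, x y^{2} \sin{\left(x y \right)}, x^{2} y \sin{\left(x y \right)}]:  A C - 6 = 0
  [x^{2} e^{x y} \sin{\left(x y \right)}, y^{2} e^{x y} \sin{\left(x y \right)}, x y e^{x y} \sin{\left(x y \right)}]:  B C + 6 = 0
These equations allow (A, B, C) = (-2, 2, -3) or (2, -2, 3).
Impose the point condition(s):
  u(0, 0) = -1  ⟹  B + C = -1
Only A = -2, B = 2, C = -3 satisfies everything.
Hence u(x, y) = - 2 x y^{2} + 2 e^{x y} - 3 \cos{\left(x y \right)}.

Answer: u(x, y) = - 2 x y^{2} + 2 e^{x y} - 3 \cos{\left(x y \right)}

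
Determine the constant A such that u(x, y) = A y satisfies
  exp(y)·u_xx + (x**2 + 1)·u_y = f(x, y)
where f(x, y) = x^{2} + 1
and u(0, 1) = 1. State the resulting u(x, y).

Substitute the ansatz u = A y into the left-hand side.
Derivatives of the ansatz:
  u_xx = 0
  u_y = A
Term by term:
  exp(y)·u_xx = 0
  (x**2 + 1)·u_y = A x^{2} + A
So the left-hand side equals
  A x^{2} + A
This must equal f(x, y) = x^{2} + 1 identically.
Matching coefficients of the independent functions:
  [constant term, x^{2}]:  A = 1
Solving: A = 1.
Check against the point condition:
  u(0, 1) = 1  ⟹  A = 1  ✓
Hence u(x, y) = y.

Answer: u(x, y) = y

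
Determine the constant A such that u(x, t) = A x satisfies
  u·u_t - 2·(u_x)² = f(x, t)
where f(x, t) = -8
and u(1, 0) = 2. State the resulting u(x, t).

Substitute the ansatz u = A x into the left-hand side.
Derivatives of the ansatz:
  u_t = 0
  u_x = A
Term by term:
  u·u_t = 0
  -2·(u_x)² = - 2 A^{2}
So the left-hand side equals
  - 2 A^{2}
This must equal f(x, t) = -8 identically.
Matching coefficients of the independent functions:
  [constant term]:  - 2 A^{2} = -8
These equations allow (A) = (-2) or (2).
Impose the point condition(s):
  u(1, 0) = 2  ⟹  A = 2
Only A = 2 satisfies everything.
Hence u(x, t) = 2 x.

Answer: u(x, t) = 2 x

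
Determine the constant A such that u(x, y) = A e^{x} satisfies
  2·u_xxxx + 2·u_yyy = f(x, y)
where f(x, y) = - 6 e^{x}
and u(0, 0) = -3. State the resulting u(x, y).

Substitute the ansatz u = A e^{x} into the left-hand side.
Derivatives of the ansatz:
  u_xxxx = A e^{x}
  u_yyy = 0
Term by term:
  2·u_xxxx = 2 A e^{x}
  2·u_yyy = 0
So the left-hand side equals
  2 A e^{x}
This must equal f(x, y) = - 6 e^{x} identically.
Matching coefficients of the independent functions:
  [e^{x}]:  2 A = -6
Solving: A = -3.
Check against the point condition:
  u(0, 0) = -3  ⟹  A = -3  ✓
Hence u(x, y) = - 3 e^{x}.

Answer: u(x, y) = - 3 e^{x}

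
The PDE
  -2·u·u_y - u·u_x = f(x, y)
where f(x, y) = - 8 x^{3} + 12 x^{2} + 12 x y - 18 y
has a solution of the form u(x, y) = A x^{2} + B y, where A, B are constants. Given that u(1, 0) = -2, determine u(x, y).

Answer: u(x, y) = - 2 x^{2} + 3 y

Derivation:
Substitute the ansatz u = A x^{2} + B y into the left-hand side.
Derivatives of the ansatz:
  u_y = B
  u_x = 2 A x
Term by term:
  -2·u·u_y = - 2 A B x^{2} - 2 B^{2} y
  -u·u_x = - 2 A^{2} x^{3} - 2 A B x y
So the left-hand side equals
  - 2 A^{2} x^{3} - 2 A B x^{2} - 2 A B x y - 2 B^{2} y
This must equal f(x, y) = - 8 x^{3} + 12 x^{2} + 12 x y - 18 y identically.
Matching coefficients of the independent functions:
  [x^{2}, x y]:  - 2 A B = 12
  [x^{3}]:  - 2 A^{2} = -8
  [y]:  - 2 B^{2} = -18
These equations allow (A, B) = (-2, 3) or (2, -3).
Impose the point condition(s):
  u(1, 0) = -2  ⟹  A = -2
Only A = -2, B = 3 satisfies everything.
Hence u(x, y) = - 2 x^{2} + 3 y.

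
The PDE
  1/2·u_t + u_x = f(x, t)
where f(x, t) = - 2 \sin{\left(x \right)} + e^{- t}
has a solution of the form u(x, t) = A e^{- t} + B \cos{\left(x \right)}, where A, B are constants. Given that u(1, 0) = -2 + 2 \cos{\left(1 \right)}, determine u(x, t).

Substitute the ansatz u = A e^{- t} + B \cos{\left(x \right)} into the left-hand side.
Derivatives of the ansatz:
  u_t = - A e^{- t}
  u_x = - B \sin{\left(x \right)}
Term by term:
  1/2·u_t = - \frac{A e^{- t}}{2}
  u_x = - B \sin{\left(x \right)}
So the left-hand side equals
  - \frac{A e^{- t}}{2} - B \sin{\left(x \right)}
This must equal f(x, t) = - 2 \sin{\left(x \right)} + e^{- t} identically.
Matching coefficients of the independent functions:
  [e^{- t}]:  - \frac{A}{2} = 1
  [\sin{\left(x \right)}]:  - B = -2
Solving: A = -2, B = 2.
Check against the point condition:
  u(1, 0) = -2 + 2 \cos{\left(1 \right)}  ⟹  A + B \cos{\left(1 \right)} = -2 + 2 \cos{\left(1 \right)}  ✓
Hence u(x, t) = 2 \cos{\left(x \right)} - 2 e^{- t}.

Answer: u(x, t) = 2 \cos{\left(x \right)} - 2 e^{- t}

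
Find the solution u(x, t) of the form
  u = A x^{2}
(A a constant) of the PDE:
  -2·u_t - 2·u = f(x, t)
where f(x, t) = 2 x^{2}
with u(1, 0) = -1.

Substitute the ansatz u = A x^{2} into the left-hand side.
Derivatives of the ansatz:
  u_t = 0
Term by term:
  -2·u_t = 0
  -2·u = - 2 A x^{2}
So the left-hand side equals
  - 2 A x^{2}
This must equal f(x, t) = 2 x^{2} identically.
Matching coefficients of the independent functions:
  [x^{2}]:  - 2 A = 2
Solving: A = -1.
Check against the point condition:
  u(1, 0) = -1  ⟹  A = -1  ✓
Hence u(x, t) = - x^{2}.

Answer: u(x, t) = - x^{2}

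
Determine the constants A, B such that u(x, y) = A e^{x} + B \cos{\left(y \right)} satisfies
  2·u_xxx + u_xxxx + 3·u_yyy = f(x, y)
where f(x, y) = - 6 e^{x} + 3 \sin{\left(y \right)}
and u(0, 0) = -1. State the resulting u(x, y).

Substitute the ansatz u = A e^{x} + B \cos{\left(y \right)} into the left-hand side.
Derivatives of the ansatz:
  u_xxx = A e^{x}
  u_xxxx = A e^{x}
  u_yyy = B \sin{\left(y \right)}
Term by term:
  2·u_xxx = 2 A e^{x}
  u_xxxx = A e^{x}
  3·u_yyy = 3 B \sin{\left(y \right)}
So the left-hand side equals
  3 A e^{x} + 3 B \sin{\left(y \right)}
This must equal f(x, y) = - 6 e^{x} + 3 \sin{\left(y \right)} identically.
Matching coefficients of the independent functions:
  [e^{x}]:  3 A = -6
  [\sin{\left(y \right)}]:  3 B = 3
Solving: A = -2, B = 1.
Check against the point condition:
  u(0, 0) = -1  ⟹  A + B = -1  ✓
Hence u(x, y) = - 2 e^{x} + \cos{\left(y \right)}.

Answer: u(x, y) = - 2 e^{x} + \cos{\left(y \right)}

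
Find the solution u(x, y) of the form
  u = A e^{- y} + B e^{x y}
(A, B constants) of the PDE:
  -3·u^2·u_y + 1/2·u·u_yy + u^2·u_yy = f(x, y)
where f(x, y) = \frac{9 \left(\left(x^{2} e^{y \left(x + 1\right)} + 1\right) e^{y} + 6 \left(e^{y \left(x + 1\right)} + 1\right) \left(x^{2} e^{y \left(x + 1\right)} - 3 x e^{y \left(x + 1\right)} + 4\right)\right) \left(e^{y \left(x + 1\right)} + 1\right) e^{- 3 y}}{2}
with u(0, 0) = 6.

Substitute the ansatz u = A e^{- y} + B e^{x y} into the left-hand side.
Derivatives of the ansatz:
  u_y = - A e^{- y} + B x e^{x y}
  u_yy = A e^{- y} + B x^{2} e^{x y}
Term by term:
  -3·u^2·u_y = 3 A^{3} e^{- 3 y} - 3 A^{2} B x e^{- 2 y} e^{x y} + 6 A^{2} B e^{- 2 y} e^{x y} - 6 A B^{2} x e^{- y} e^{2 x y} + 3 A B^{2} e^{- y} e^{2 x y} - 3 B^{3} x e^{3 x y}
  1/2·u·u_yy = \frac{A^{2} e^{- 2 y}}{2} + \frac{A B x^{2} e^{- y} e^{x y}}{2} + \frac{A B e^{- y} e^{x y}}{2} + \frac{B^{2} x^{2} e^{2 x y}}{2}
  u^2·u_yy = A^{3} e^{- 3 y} + A^{2} B x^{2} e^{- 2 y} e^{x y} + 2 A^{2} B e^{- 2 y} e^{x y} + 2 A B^{2} x^{2} e^{- y} e^{2 x y} + A B^{2} e^{- y} e^{2 x y} + B^{3} x^{2} e^{3 x y}
So the left-hand side equals
  4 A^{3} e^{- 3 y} + A^{2} B x^{2} e^{- 2 y} e^{x y} - 3 A^{2} B x e^{- 2 y} e^{x y} + 8 A^{2} B e^{- 2 y} e^{x y} + \frac{A^{2} e^{- 2 y}}{2} + 2 A B^{2} x^{2} e^{- y} e^{2 x y} - 6 A B^{2} x e^{- y} e^{2 x y} + 4 A B^{2} e^{- y} e^{2 x y} + \frac{A B x^{2} e^{- y} e^{x y}}{2} + \frac{A B e^{- y} e^{x y}}{2} + B^{3} x^{2} e^{3 x y} - 3 B^{3} x e^{3 x y} + \frac{B^{2} x^{2} e^{2 x y}}{2}
This must equal f(x, y) identically; expanded, f = 27 x^{2} e^{3 x y} + \frac{9 x^{2} e^{2 x y}}{2} + 54 x^{2} e^{- y} e^{2 x y} + \frac{9 x^{2} e^{- y} e^{x y}}{2} + 27 x^{2} e^{- 2 y} e^{x y} - 81 x e^{3 x y} - 162 x e^{- y} e^{2 x y} - 81 x e^{- 2 y} e^{x y} + 108 e^{- y} e^{2 x y} + \frac{9 e^{- y} e^{x y}}{2} + 216 e^{- 2 y} e^{x y} + \frac{9 e^{- 2 y}}{2} + 108 e^{- 3 y}.
Matching coefficients of the independent functions:
  [x e^{3 x y}]:  - 3 B^{3} = -81
  [x^{2} e^{2 x y}]:  \frac{B^{2}}{2} = \frac{9}{2}
  [x^{2} e^{3 x y}]:  B^{3} = 27
  [e^{- 2 y} e^{x y}]:  8 A^{2} B = 216
  [e^{- y} e^{x y}, x^{2} e^{- y} e^{x y}]:  \frac{A B}{2} = \frac{9}{2}
  [e^{- y} e^{2 x y}]:  4 A B^{2} = 108
  [x e^{- 2 y} e^{x y}]:  - 3 A^{2} B = -81
  [x e^{- y} e^{2 x y}]:  - 6 A B^{2} = -162
  [x^{2} e^{- 2 y} e^{x y}]:  A^{2} B = 27
  [x^{2} e^{- y} e^{2 x y}]:  2 A B^{2} = 54
  [e^{- 3 y}]:  4 A^{3} = 108
  [e^{- 2 y}]:  \frac{A^{2}}{2} = \frac{9}{2}
Solving: A = 3, B = 3.
Check against the point condition:
  u(0, 0) = 6  ⟹  A + B = 6  ✓
Hence u(x, y) = 3 e^{x y} + 3 e^{- y}.

Answer: u(x, y) = 3 e^{x y} + 3 e^{- y}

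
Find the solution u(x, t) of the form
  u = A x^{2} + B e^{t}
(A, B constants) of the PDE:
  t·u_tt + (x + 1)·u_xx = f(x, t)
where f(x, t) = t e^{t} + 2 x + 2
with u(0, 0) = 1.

Substitute the ansatz u = A x^{2} + B e^{t} into the left-hand side.
Derivatives of the ansatz:
  u_tt = B e^{t}
  u_xx = 2 A
Term by term:
  t·u_tt = B t e^{t}
  (x + 1)·u_xx = 2 A x + 2 A
So the left-hand side equals
  2 A x + 2 A + B t e^{t}
This must equal f(x, t) = t e^{t} + 2 x + 2 identically.
Matching coefficients of the independent functions:
  [constant term, x]:  2 A = 2
  [t e^{t}]:  B = 1
Solving: A = 1, B = 1.
Check against the point condition:
  u(0, 0) = 1  ⟹  B = 1  ✓
Hence u(x, t) = x^{2} + e^{t}.

Answer: u(x, t) = x^{2} + e^{t}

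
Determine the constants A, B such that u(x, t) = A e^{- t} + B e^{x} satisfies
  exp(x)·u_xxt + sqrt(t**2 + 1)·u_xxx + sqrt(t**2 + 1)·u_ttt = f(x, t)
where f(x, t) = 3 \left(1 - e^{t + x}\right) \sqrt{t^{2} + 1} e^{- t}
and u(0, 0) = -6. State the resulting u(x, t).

Substitute the ansatz u = A e^{- t} + B e^{x} into the left-hand side.
Derivatives of the ansatz:
  u_xxt = 0
  u_xxx = B e^{x}
  u_ttt = - A e^{- t}
Term by term:
  exp(x)·u_xxt = 0
  sqrt(t**2 + 1)·u_xxx = B \sqrt{t^{2} + 1} e^{x}
  sqrt(t**2 + 1)·u_ttt = - A \sqrt{t^{2} + 1} e^{- t}
So the left-hand side equals
  - A \sqrt{t^{2} + 1} e^{- t} + B \sqrt{t^{2} + 1} e^{x}
This must equal f(x, t) identically; expanded, f = - 3 \sqrt{t^{2} + 1} e^{x} + 3 \sqrt{t^{2} + 1} e^{- t}.
Matching coefficients of the independent functions:
  [\sqrt{t^{2} + 1} e^{- t}]:  - A = 3
  [\sqrt{t^{2} + 1} e^{x}]:  B = -3
Solving: A = -3, B = -3.
Check against the point condition:
  u(0, 0) = -6  ⟹  A + B = -6  ✓
Hence u(x, t) = - 3 e^{x} - 3 e^{- t}.

Answer: u(x, t) = - 3 e^{x} - 3 e^{- t}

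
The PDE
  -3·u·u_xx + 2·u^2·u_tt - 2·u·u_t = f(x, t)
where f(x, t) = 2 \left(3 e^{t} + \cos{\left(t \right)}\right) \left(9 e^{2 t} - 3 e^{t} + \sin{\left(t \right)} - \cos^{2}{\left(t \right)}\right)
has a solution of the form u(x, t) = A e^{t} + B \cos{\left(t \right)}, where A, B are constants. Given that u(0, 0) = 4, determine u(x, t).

Answer: u(x, t) = 3 e^{t} + \cos{\left(t \right)}

Derivation:
Substitute the ansatz u = A e^{t} + B \cos{\left(t \right)} into the left-hand side.
Derivatives of the ansatz:
  u_xx = 0
  u_tt = A e^{t} - B \cos{\left(t \right)}
  u_t = A e^{t} - B \sin{\left(t \right)}
Term by term:
  -3·u·u_xx = 0
  2·u^2·u_tt = 2 A^{3} e^{3 t} + 2 A^{2} B e^{2 t} \cos{\left(t \right)} - 2 A B^{2} e^{t} \cos^{2}{\left(t \right)} - 2 B^{3} \cos^{3}{\left(t \right)}
  -2·u·u_t = - 2 A^{2} e^{2 t} + 2 A B e^{t} \sin{\left(t \right)} - 2 A B e^{t} \cos{\left(t \right)} + 2 B^{2} \sin{\left(t \right)} \cos{\left(t \right)}
So the left-hand side equals
  2 A^{3} e^{3 t} + 2 A^{2} B e^{2 t} \cos{\left(t \right)} - 2 A^{2} e^{2 t} - 2 A B^{2} e^{t} \cos^{2}{\left(t \right)} + 2 A B e^{t} \sin{\left(t \right)} - 2 A B e^{t} \cos{\left(t \right)} - 2 B^{3} \cos^{3}{\left(t \right)} + 2 B^{2} \sin{\left(t \right)} \cos{\left(t \right)}
This must equal f(x, t) identically; expanded, f = 54 e^{3 t} + 18 e^{2 t} \cos{\left(t \right)} - 18 e^{2 t} + 6 e^{t} \sin{\left(t \right)} - 6 e^{t} \cos^{2}{\left(t \right)} - 6 e^{t} \cos{\left(t \right)} + 2 \sin{\left(t \right)} \cos{\left(t \right)} - 2 \cos^{3}{\left(t \right)}.
Matching coefficients of the independent functions:
  [e^{t} \sin{\left(t \right)}]:  2 A B = 6
  [e^{t} \cos{\left(t \right)}]:  - 2 A B = -6
  [e^{t} \cos^{2}{\left(t \right)}]:  - 2 A B^{2} = -6
  [e^{2 t} \cos{\left(t \right)}]:  2 A^{2} B = 18
  [\sin{\left(t \right)} \cos{\left(t \right)}]:  2 B^{2} = 2
  [e^{2 t}]:  - 2 A^{2} = -18
  [e^{3 t}]:  2 A^{3} = 54
  [\cos^{3}{\left(t \right)}]:  - 2 B^{3} = -2
Solving: A = 3, B = 1.
Check against the point condition:
  u(0, 0) = 4  ⟹  A + B = 4  ✓
Hence u(x, t) = 3 e^{t} + \cos{\left(t \right)}.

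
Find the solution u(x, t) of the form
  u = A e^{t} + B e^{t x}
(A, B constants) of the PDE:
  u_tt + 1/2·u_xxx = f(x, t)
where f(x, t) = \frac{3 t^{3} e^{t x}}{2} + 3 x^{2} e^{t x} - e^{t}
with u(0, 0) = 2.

Substitute the ansatz u = A e^{t} + B e^{t x} into the left-hand side.
Derivatives of the ansatz:
  u_tt = A e^{t} + B x^{2} e^{t x}
  u_xxx = B t^{3} e^{t x}
Term by term:
  u_tt = A e^{t} + B x^{2} e^{t x}
  1/2·u_xxx = \frac{B t^{3} e^{t x}}{2}
So the left-hand side equals
  A e^{t} + \frac{B t^{3} e^{t x}}{2} + B x^{2} e^{t x}
This must equal f(x, t) = \frac{3 t^{3} e^{t x}}{2} + 3 x^{2} e^{t x} - e^{t} identically.
Matching coefficients of the independent functions:
  [t^{3} e^{t x}]:  \frac{B}{2} = \frac{3}{2}
  [x^{2} e^{t x}]:  B = 3
  [e^{t}]:  A = -1
Solving: A = -1, B = 3.
Check against the point condition:
  u(0, 0) = 2  ⟹  A + B = 2  ✓
Hence u(x, t) = - e^{t} + 3 e^{t x}.

Answer: u(x, t) = - e^{t} + 3 e^{t x}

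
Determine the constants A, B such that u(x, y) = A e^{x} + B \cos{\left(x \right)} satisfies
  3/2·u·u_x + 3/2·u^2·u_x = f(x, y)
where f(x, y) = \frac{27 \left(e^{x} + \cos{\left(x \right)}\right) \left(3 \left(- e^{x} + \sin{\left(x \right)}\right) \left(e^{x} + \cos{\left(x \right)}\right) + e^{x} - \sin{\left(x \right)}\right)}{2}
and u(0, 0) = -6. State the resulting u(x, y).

Substitute the ansatz u = A e^{x} + B \cos{\left(x \right)} into the left-hand side.
Derivatives of the ansatz:
  u_x = A e^{x} - B \sin{\left(x \right)}
Term by term:
  3/2·u·u_x = \frac{3 A^{2} e^{2 x}}{2} - \frac{3 A B e^{x} \sin{\left(x \right)}}{2} + \frac{3 A B e^{x} \cos{\left(x \right)}}{2} - \frac{3 B^{2} \sin{\left(x \right)} \cos{\left(x \right)}}{2}
  3/2·u^2·u_x = \frac{3 A^{3} e^{3 x}}{2} - \frac{3 A^{2} B e^{2 x} \sin{\left(x \right)}}{2} + 3 A^{2} B e^{2 x} \cos{\left(x \right)} - 3 A B^{2} e^{x} \sin{\left(x \right)} \cos{\left(x \right)} + \frac{3 A B^{2} e^{x} \cos^{2}{\left(x \right)}}{2} - \frac{3 B^{3} \sin{\left(x \right)} \cos^{2}{\left(x \right)}}{2}
So the left-hand side equals
  \frac{3 A^{3} e^{3 x}}{2} - \frac{3 A^{2} B e^{2 x} \sin{\left(x \right)}}{2} + 3 A^{2} B e^{2 x} \cos{\left(x \right)} + \frac{3 A^{2} e^{2 x}}{2} - 3 A B^{2} e^{x} \sin{\left(x \right)} \cos{\left(x \right)} + \frac{3 A B^{2} e^{x} \cos^{2}{\left(x \right)}}{2} - \frac{3 A B e^{x} \sin{\left(x \right)}}{2} + \frac{3 A B e^{x} \cos{\left(x \right)}}{2} - \frac{3 B^{3} \sin{\left(x \right)} \cos^{2}{\left(x \right)}}{2} - \frac{3 B^{2} \sin{\left(x \right)} \cos{\left(x \right)}}{2}
This must equal f(x, y) identically; expanded, f = - \frac{81 e^{3 x}}{2} + \frac{81 e^{2 x} \sin{\left(x \right)}}{2} - 81 e^{2 x} \cos{\left(x \right)} + \frac{27 e^{2 x}}{2} + 81 e^{x} \sin{\left(x \right)} \cos{\left(x \right)} - \frac{27 e^{x} \sin{\left(x \right)}}{2} - \frac{81 e^{x} \cos^{2}{\left(x \right)}}{2} + \frac{27 e^{x} \cos{\left(x \right)}}{2} + \frac{81 \sin{\left(x \right)} \cos^{2}{\left(x \right)}}{2} - \frac{27 \sin{\left(x \right)} \cos{\left(x \right)}}{2}.
Matching coefficients of the independent functions:
  [e^{x} \sin{\left(x \right)}]:  - \frac{3 A B}{2} = - \frac{27}{2}
  [e^{x} \cos{\left(x \right)}]:  \frac{3 A B}{2} = \frac{27}{2}
  [e^{x} \cos^{2}{\left(x \right)}]:  \frac{3 A B^{2}}{2} = - \frac{81}{2}
  [e^{2 x} \sin{\left(x \right)}]:  - \frac{3 A^{2} B}{2} = \frac{81}{2}
  [e^{2 x} \cos{\left(x \right)}]:  3 A^{2} B = -81
  [\sin{\left(x \right)} \cos{\left(x \right)}]:  - \frac{3 B^{2}}{2} = - \frac{27}{2}
  [\sin{\left(x \right)} \cos^{2}{\left(x \right)}]:  - \frac{3 B^{3}}{2} = \frac{81}{2}
  [e^{x} \sin{\left(x \right)} \cos{\left(x \right)}]:  - 3 A B^{2} = 81
  [e^{2 x}]:  \frac{3 A^{2}}{2} = \frac{27}{2}
  [e^{3 x}]:  \frac{3 A^{3}}{2} = - \frac{81}{2}
Solving: A = -3, B = -3.
Check against the point condition:
  u(0, 0) = -6  ⟹  A + B = -6  ✓
Hence u(x, y) = - 3 e^{x} - 3 \cos{\left(x \right)}.

Answer: u(x, y) = - 3 e^{x} - 3 \cos{\left(x \right)}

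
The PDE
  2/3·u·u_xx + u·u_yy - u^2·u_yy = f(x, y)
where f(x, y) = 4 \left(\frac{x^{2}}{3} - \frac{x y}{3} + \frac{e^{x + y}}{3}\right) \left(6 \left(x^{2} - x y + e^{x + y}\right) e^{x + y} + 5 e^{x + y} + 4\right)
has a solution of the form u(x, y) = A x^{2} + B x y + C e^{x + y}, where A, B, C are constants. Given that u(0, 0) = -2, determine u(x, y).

Substitute the ansatz u = A x^{2} + B x y + C e^{x + y} into the left-hand side.
Derivatives of the ansatz:
  u_xx = 2 A + C e^{x} e^{y}
  u_yy = C e^{x} e^{y}
Term by term:
  2/3·u·u_xx = \frac{4 A^{2} x^{2}}{3} + \frac{4 A B x y}{3} + \frac{2 A C x^{2} e^{x} e^{y}}{3} + \frac{4 A C e^{x} e^{y}}{3} + \frac{2 B C x y e^{x} e^{y}}{3} + \frac{2 C^{2} e^{2 x} e^{2 y}}{3}
  u·u_yy = A C x^{2} e^{x} e^{y} + B C x y e^{x} e^{y} + C^{2} e^{2 x} e^{2 y}
  -u^2·u_yy = - A^{2} C x^{4} e^{x} e^{y} - 2 A B C x^{3} y e^{x} e^{y} - 2 A C^{2} x^{2} e^{2 x} e^{2 y} - B^{2} C x^{2} y^{2} e^{x} e^{y} - 2 B C^{2} x y e^{2 x} e^{2 y} - C^{3} e^{3 x} e^{3 y}
So the left-hand side equals
  - A^{2} C x^{4} e^{x} e^{y} + \frac{4 A^{2} x^{2}}{3} - 2 A B C x^{3} y e^{x} e^{y} + \frac{4 A B x y}{3} - 2 A C^{2} x^{2} e^{2 x} e^{2 y} + \frac{5 A C x^{2} e^{x} e^{y}}{3} + \frac{4 A C e^{x} e^{y}}{3} - B^{2} C x^{2} y^{2} e^{x} e^{y} - 2 B C^{2} x y e^{2 x} e^{2 y} + \frac{5 B C x y e^{x} e^{y}}{3} - C^{3} e^{3 x} e^{3 y} + \frac{5 C^{2} e^{2 x} e^{2 y}}{3}
This must equal f(x, y) identically; expanded, f = 8 x^{4} e^{x} e^{y} - 16 x^{3} y e^{x} e^{y} + 8 x^{2} y^{2} e^{x} e^{y} + 16 x^{2} e^{2 x} e^{2 y} + \frac{20 x^{2} e^{x} e^{y}}{3} + \frac{16 x^{2}}{3} - 16 x y e^{2 x} e^{2 y} - \frac{20 x y e^{x} e^{y}}{3} - \frac{16 x y}{3} + 8 e^{3 x} e^{3 y} + \frac{20 e^{2 x} e^{2 y}}{3} + \frac{16 e^{x} e^{y}}{3}.
Matching coefficients of the independent functions:
  [x^{2}]:  \frac{4 A^{2}}{3} = \frac{16}{3}
  [x y]:  \frac{4 A B}{3} = - \frac{16}{3}
  [e^{x} e^{y}]:  \frac{4 A C}{3} = \frac{16}{3}
  [e^{2 x} e^{2 y}]:  \frac{5 C^{2}}{3} = \frac{20}{3}
  [e^{3 x} e^{3 y}]:  - C^{3} = 8
  [x^{2} e^{x} e^{y}]:  \frac{5 A C}{3} = \frac{20}{3}
  [x^{2} e^{2 x} e^{2 y}]:  - 2 A C^{2} = 16
  [x^{4} e^{x} e^{y}]:  - A^{2} C = 8
  [x y e^{x} e^{y}]:  \frac{5 B C}{3} = - \frac{20}{3}
  [x y e^{2 x} e^{2 y}]:  - 2 B C^{2} = -16
  [x^{2} y^{2} e^{x} e^{y}]:  - B^{2} C = 8
  [x^{3} y e^{x} e^{y}]:  - 2 A B C = -16
Solving: A = -2, B = 2, C = -2.
Check against the point condition:
  u(0, 0) = -2  ⟹  C = -2  ✓
Hence u(x, y) = - 2 x^{2} + 2 x y - 2 e^{x + y}.

Answer: u(x, y) = - 2 x^{2} + 2 x y - 2 e^{x + y}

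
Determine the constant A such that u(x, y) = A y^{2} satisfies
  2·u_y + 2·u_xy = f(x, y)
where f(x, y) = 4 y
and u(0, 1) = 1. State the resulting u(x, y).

Answer: u(x, y) = y^{2}

Derivation:
Substitute the ansatz u = A y^{2} into the left-hand side.
Derivatives of the ansatz:
  u_y = 2 A y
  u_xy = 0
Term by term:
  2·u_y = 4 A y
  2·u_xy = 0
So the left-hand side equals
  4 A y
This must equal f(x, y) = 4 y identically.
Matching coefficients of the independent functions:
  [y]:  4 A = 4
Solving: A = 1.
Check against the point condition:
  u(0, 1) = 1  ⟹  A = 1  ✓
Hence u(x, y) = y^{2}.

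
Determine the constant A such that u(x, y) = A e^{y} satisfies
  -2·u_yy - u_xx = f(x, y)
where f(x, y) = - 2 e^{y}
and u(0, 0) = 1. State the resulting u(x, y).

Substitute the ansatz u = A e^{y} into the left-hand side.
Derivatives of the ansatz:
  u_yy = A e^{y}
  u_xx = 0
Term by term:
  -2·u_yy = - 2 A e^{y}
  -u_xx = 0
So the left-hand side equals
  - 2 A e^{y}
This must equal f(x, y) = - 2 e^{y} identically.
Matching coefficients of the independent functions:
  [e^{y}]:  - 2 A = -2
Solving: A = 1.
Check against the point condition:
  u(0, 0) = 1  ⟹  A = 1  ✓
Hence u(x, y) = e^{y}.

Answer: u(x, y) = e^{y}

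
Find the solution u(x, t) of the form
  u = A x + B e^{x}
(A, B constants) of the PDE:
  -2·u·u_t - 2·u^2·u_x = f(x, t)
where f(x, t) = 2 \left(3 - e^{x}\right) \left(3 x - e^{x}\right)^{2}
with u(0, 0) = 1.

Substitute the ansatz u = A x + B e^{x} into the left-hand side.
Derivatives of the ansatz:
  u_t = 0
  u_x = A + B e^{x}
Term by term:
  -2·u·u_t = 0
  -2·u^2·u_x = - 2 A^{3} x^{2} - 2 A^{2} B x^{2} e^{x} - 4 A^{2} B x e^{x} - 4 A B^{2} x e^{2 x} - 2 A B^{2} e^{2 x} - 2 B^{3} e^{3 x}
So the left-hand side equals
  - 2 A^{3} x^{2} - 2 A^{2} B x^{2} e^{x} - 4 A^{2} B x e^{x} - 4 A B^{2} x e^{2 x} - 2 A B^{2} e^{2 x} - 2 B^{3} e^{3 x}
This must equal f(x, t) identically; expanded, f = - 18 x^{2} e^{x} + 54 x^{2} + 12 x e^{2 x} - 36 x e^{x} - 2 e^{3 x} + 6 e^{2 x}.
Matching coefficients of the independent functions:
  [x^{2}]:  - 2 A^{3} = 54
  [x e^{x}]:  - 4 A^{2} B = -36
  [x e^{2 x}]:  - 4 A B^{2} = 12
  [x^{2} e^{x}]:  - 2 A^{2} B = -18
  [e^{2 x}]:  - 2 A B^{2} = 6
  [e^{3 x}]:  - 2 B^{3} = -2
Solving: A = -3, B = 1.
Check against the point condition:
  u(0, 0) = 1  ⟹  B = 1  ✓
Hence u(x, t) = - 3 x + e^{x}.

Answer: u(x, t) = - 3 x + e^{x}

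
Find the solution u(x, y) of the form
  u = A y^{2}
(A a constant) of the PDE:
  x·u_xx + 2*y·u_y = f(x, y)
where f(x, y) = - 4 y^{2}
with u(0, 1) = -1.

Substitute the ansatz u = A y^{2} into the left-hand side.
Derivatives of the ansatz:
  u_xx = 0
  u_y = 2 A y
Term by term:
  x·u_xx = 0
  2*y·u_y = 4 A y^{2}
So the left-hand side equals
  4 A y^{2}
This must equal f(x, y) = - 4 y^{2} identically.
Matching coefficients of the independent functions:
  [y^{2}]:  4 A = -4
Solving: A = -1.
Check against the point condition:
  u(0, 1) = -1  ⟹  A = -1  ✓
Hence u(x, y) = - y^{2}.

Answer: u(x, y) = - y^{2}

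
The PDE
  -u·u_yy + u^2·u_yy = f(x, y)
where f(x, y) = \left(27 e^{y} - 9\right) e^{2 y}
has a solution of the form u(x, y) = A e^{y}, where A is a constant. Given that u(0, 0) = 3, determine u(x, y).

Answer: u(x, y) = 3 e^{y}

Derivation:
Substitute the ansatz u = A e^{y} into the left-hand side.
Derivatives of the ansatz:
  u_yy = A e^{y}
Term by term:
  -u·u_yy = - A^{2} e^{2 y}
  u^2·u_yy = A^{3} e^{3 y}
So the left-hand side equals
  A^{3} e^{3 y} - A^{2} e^{2 y}
This must equal f(x, y) = \left(27 e^{y} - 9\right) e^{2 y} identically.
Matching coefficients of the independent functions:
  [e^{2 y}]:  - A^{2} = -9
  [e^{3 y}]:  A^{3} = 27
Solving: A = 3.
Check against the point condition:
  u(0, 0) = 3  ⟹  A = 3  ✓
Hence u(x, y) = 3 e^{y}.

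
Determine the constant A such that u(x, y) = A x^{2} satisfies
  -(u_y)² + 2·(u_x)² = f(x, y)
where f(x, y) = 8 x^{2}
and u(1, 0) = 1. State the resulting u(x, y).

Substitute the ansatz u = A x^{2} into the left-hand side.
Derivatives of the ansatz:
  u_y = 0
  u_x = 2 A x
Term by term:
  -(u_y)² = 0
  2·(u_x)² = 8 A^{2} x^{2}
So the left-hand side equals
  8 A^{2} x^{2}
This must equal f(x, y) = 8 x^{2} identically.
Matching coefficients of the independent functions:
  [x^{2}]:  8 A^{2} = 8
These equations allow (A) = (-1) or (1).
Impose the point condition(s):
  u(1, 0) = 1  ⟹  A = 1
Only A = 1 satisfies everything.
Hence u(x, y) = x^{2}.

Answer: u(x, y) = x^{2}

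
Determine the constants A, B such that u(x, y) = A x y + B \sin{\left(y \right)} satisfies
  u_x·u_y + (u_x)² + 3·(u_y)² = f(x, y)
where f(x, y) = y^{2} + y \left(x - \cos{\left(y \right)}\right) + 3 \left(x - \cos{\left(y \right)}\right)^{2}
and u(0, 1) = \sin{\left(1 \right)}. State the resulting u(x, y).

Substitute the ansatz u = A x y + B \sin{\left(y \right)} into the left-hand side.
Derivatives of the ansatz:
  u_x = A y
  u_y = A x + B \cos{\left(y \right)}
Term by term:
  u_x·u_y = A^{2} x y + A B y \cos{\left(y \right)}
  (u_x)² = A^{2} y^{2}
  3·(u_y)² = 3 A^{2} x^{2} + 6 A B x \cos{\left(y \right)} + 3 B^{2} \cos^{2}{\left(y \right)}
So the left-hand side equals
  3 A^{2} x^{2} + A^{2} x y + A^{2} y^{2} + 6 A B x \cos{\left(y \right)} + A B y \cos{\left(y \right)} + 3 B^{2} \cos^{2}{\left(y \right)}
This must equal f(x, y) identically; expanded, f = 3 x^{2} + x y - 6 x \cos{\left(y \right)} + y^{2} - y \cos{\left(y \right)} + 3 \cos^{2}{\left(y \right)}.
Matching coefficients of the independent functions:
  [x^{2}]:  3 A^{2} = 3
  [y^{2}, x y]:  A^{2} = 1
  [x \cos{\left(y \right)}]:  6 A B = -6
  [y \cos{\left(y \right)}]:  A B = -1
  [\cos^{2}{\left(y \right)}]:  3 B^{2} = 3
These equations allow (A, B) = (-1, 1) or (1, -1).
Impose the point condition(s):
  u(0, 1) = \sin{\left(1 \right)}  ⟹  B \sin{\left(1 \right)} = \sin{\left(1 \right)}
Only A = -1, B = 1 satisfies everything.
Hence u(x, y) = - x y + \sin{\left(y \right)}.

Answer: u(x, y) = - x y + \sin{\left(y \right)}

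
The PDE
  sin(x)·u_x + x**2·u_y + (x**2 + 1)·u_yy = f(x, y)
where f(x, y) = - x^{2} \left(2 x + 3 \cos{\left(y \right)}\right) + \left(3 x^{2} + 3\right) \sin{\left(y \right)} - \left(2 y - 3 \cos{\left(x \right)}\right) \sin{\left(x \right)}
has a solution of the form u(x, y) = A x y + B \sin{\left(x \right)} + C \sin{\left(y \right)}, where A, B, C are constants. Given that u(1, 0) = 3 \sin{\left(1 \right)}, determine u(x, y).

Answer: u(x, y) = - 2 x y + 3 \sin{\left(x \right)} - 3 \sin{\left(y \right)}

Derivation:
Substitute the ansatz u = A x y + B \sin{\left(x \right)} + C \sin{\left(y \right)} into the left-hand side.
Derivatives of the ansatz:
  u_x = A y + B \cos{\left(x \right)}
  u_y = A x + C \cos{\left(y \right)}
  u_yy = - C \sin{\left(y \right)}
Term by term:
  sin(x)·u_x = A y \sin{\left(x \right)} + B \sin{\left(x \right)} \cos{\left(x \right)}
  x**2·u_y = A x^{3} + C x^{2} \cos{\left(y \right)}
  (x**2 + 1)·u_yy = - C x^{2} \sin{\left(y \right)} - C \sin{\left(y \right)}
So the left-hand side equals
  A x^{3} + A y \sin{\left(x \right)} + B \sin{\left(x \right)} \cos{\left(x \right)} - C x^{2} \sin{\left(y \right)} + C x^{2} \cos{\left(y \right)} - C \sin{\left(y \right)}
This must equal f(x, y) identically; expanded, f = - 2 x^{3} + 3 x^{2} \sin{\left(y \right)} - 3 x^{2} \cos{\left(y \right)} - 2 y \sin{\left(x \right)} + 3 \sin{\left(x \right)} \cos{\left(x \right)} + 3 \sin{\left(y \right)}.
Matching coefficients of the independent functions:
  [x^{3}, y \sin{\left(x \right)}]:  A = -2
  [x^{2} \sin{\left(y \right)}, \sin{\left(y \right)}]:  - C = 3
  [x^{2} \cos{\left(y \right)}]:  C = -3
  [\sin{\left(x \right)} \cos{\left(x \right)}]:  B = 3
Solving: A = -2, B = 3, C = -3.
Check against the point condition:
  u(1, 0) = 3 \sin{\left(1 \right)}  ⟹  B \sin{\left(1 \right)} = 3 \sin{\left(1 \right)}  ✓
Hence u(x, y) = - 2 x y + 3 \sin{\left(x \right)} - 3 \sin{\left(y \right)}.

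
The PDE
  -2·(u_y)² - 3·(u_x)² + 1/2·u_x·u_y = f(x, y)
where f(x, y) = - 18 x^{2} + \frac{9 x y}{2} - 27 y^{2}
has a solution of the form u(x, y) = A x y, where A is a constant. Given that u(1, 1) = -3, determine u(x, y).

Answer: u(x, y) = - 3 x y

Derivation:
Substitute the ansatz u = A x y into the left-hand side.
Derivatives of the ansatz:
  u_y = A x
  u_x = A y
Term by term:
  -2·(u_y)² = - 2 A^{2} x^{2}
  -3·(u_x)² = - 3 A^{2} y^{2}
  1/2·u_x·u_y = \frac{A^{2} x y}{2}
So the left-hand side equals
  - 2 A^{2} x^{2} + \frac{A^{2} x y}{2} - 3 A^{2} y^{2}
This must equal f(x, y) = - 18 x^{2} + \frac{9 x y}{2} - 27 y^{2} identically.
Matching coefficients of the independent functions:
  [x^{2}]:  - 2 A^{2} = -18
  [y^{2}]:  - 3 A^{2} = -27
  [x y]:  \frac{A^{2}}{2} = \frac{9}{2}
These equations allow (A) = (-3) or (3).
Impose the point condition(s):
  u(1, 1) = -3  ⟹  A = -3
Only A = -3 satisfies everything.
Hence u(x, y) = - 3 x y.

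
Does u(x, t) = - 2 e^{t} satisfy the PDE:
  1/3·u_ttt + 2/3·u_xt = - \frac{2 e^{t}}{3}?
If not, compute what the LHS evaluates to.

Evaluate each term of the left-hand side for u = - 2 e^{t}.
Derivatives:
  u_ttt = - 2 e^{t}
  u_xt = 0
Terms:
  1/3·u_ttt = - \frac{2 e^{t}}{3}
  2/3·u_xt = 0
Sum: LHS = - \frac{2 e^{t}}{3}
This is exactly the given right-hand side, so u is a solution.

Answer: Yes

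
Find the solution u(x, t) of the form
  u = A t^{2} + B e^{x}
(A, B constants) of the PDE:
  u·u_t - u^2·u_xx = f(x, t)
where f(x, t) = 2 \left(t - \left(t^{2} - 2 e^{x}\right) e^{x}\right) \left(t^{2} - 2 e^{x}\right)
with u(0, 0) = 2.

Answer: u(x, t) = - t^{2} + 2 e^{x}

Derivation:
Substitute the ansatz u = A t^{2} + B e^{x} into the left-hand side.
Derivatives of the ansatz:
  u_t = 2 A t
  u_xx = B e^{x}
Term by term:
  u·u_t = 2 A^{2} t^{3} + 2 A B t e^{x}
  -u^2·u_xx = - A^{2} B t^{4} e^{x} - 2 A B^{2} t^{2} e^{2 x} - B^{3} e^{3 x}
So the left-hand side equals
  - A^{2} B t^{4} e^{x} + 2 A^{2} t^{3} - 2 A B^{2} t^{2} e^{2 x} + 2 A B t e^{x} - B^{3} e^{3 x}
This must equal f(x, t) identically; expanded, f = - 2 t^{4} e^{x} + 2 t^{3} + 8 t^{2} e^{2 x} - 4 t e^{x} - 8 e^{3 x}.
Matching coefficients of the independent functions:
  [t^{3}]:  2 A^{2} = 2
  [t e^{x}]:  2 A B = -4
  [t^{2} e^{2 x}]:  - 2 A B^{2} = 8
  [t^{4} e^{x}]:  - A^{2} B = -2
  [e^{3 x}]:  - B^{3} = -8
Solving: A = -1, B = 2.
Check against the point condition:
  u(0, 0) = 2  ⟹  B = 2  ✓
Hence u(x, t) = - t^{2} + 2 e^{x}.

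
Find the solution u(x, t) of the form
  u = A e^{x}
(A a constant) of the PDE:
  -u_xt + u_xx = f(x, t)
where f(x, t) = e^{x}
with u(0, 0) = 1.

Substitute the ansatz u = A e^{x} into the left-hand side.
Derivatives of the ansatz:
  u_xt = 0
  u_xx = A e^{x}
Term by term:
  -u_xt = 0
  u_xx = A e^{x}
So the left-hand side equals
  A e^{x}
This must equal f(x, t) = e^{x} identically.
Matching coefficients of the independent functions:
  [e^{x}]:  A = 1
Solving: A = 1.
Check against the point condition:
  u(0, 0) = 1  ⟹  A = 1  ✓
Hence u(x, t) = e^{x}.

Answer: u(x, t) = e^{x}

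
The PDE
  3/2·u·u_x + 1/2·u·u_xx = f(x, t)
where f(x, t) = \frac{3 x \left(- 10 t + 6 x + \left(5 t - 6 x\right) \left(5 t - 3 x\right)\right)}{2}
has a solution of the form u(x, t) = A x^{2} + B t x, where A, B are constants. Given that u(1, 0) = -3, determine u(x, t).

Substitute the ansatz u = A x^{2} + B t x into the left-hand side.
Derivatives of the ansatz:
  u_x = 2 A x + B t
  u_xx = 2 A
Term by term:
  3/2·u·u_x = 3 A^{2} x^{3} + \frac{9 A B t x^{2}}{2} + \frac{3 B^{2} t^{2} x}{2}
  1/2·u·u_xx = A^{2} x^{2} + A B t x
So the left-hand side equals
  3 A^{2} x^{3} + A^{2} x^{2} + \frac{9 A B t x^{2}}{2} + A B t x + \frac{3 B^{2} t^{2} x}{2}
This must equal f(x, t) identically; expanded, f = \frac{75 t^{2} x}{2} - \frac{135 t x^{2}}{2} - 15 t x + 27 x^{3} + 9 x^{2}.
Matching coefficients of the independent functions:
  [x^{2}]:  A^{2} = 9
  [x^{3}]:  3 A^{2} = 27
  [t x]:  A B = -15
  [t x^{2}]:  \frac{9 A B}{2} = - \frac{135}{2}
  [t^{2} x]:  \frac{3 B^{2}}{2} = \frac{75}{2}
These equations allow (A, B) = (-3, 5) or (3, -5).
Impose the point condition(s):
  u(1, 0) = -3  ⟹  A = -3
Only A = -3, B = 5 satisfies everything.
Hence u(x, t) = 5 t x - 3 x^{2}.

Answer: u(x, t) = 5 t x - 3 x^{2}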